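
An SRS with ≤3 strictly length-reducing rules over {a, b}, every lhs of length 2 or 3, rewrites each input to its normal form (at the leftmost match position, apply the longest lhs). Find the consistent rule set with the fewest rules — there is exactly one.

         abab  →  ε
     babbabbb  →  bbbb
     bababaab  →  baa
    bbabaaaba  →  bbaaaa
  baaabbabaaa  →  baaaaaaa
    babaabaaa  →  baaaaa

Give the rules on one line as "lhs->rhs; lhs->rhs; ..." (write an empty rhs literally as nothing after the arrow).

  | abab => ab => ε
  | babbabbb => bbabbb => bbbb
  | bababaab => babaab => baab => baa
  | bbabaaaba => bbaaaba => bbaaaa

aab->aa; ab->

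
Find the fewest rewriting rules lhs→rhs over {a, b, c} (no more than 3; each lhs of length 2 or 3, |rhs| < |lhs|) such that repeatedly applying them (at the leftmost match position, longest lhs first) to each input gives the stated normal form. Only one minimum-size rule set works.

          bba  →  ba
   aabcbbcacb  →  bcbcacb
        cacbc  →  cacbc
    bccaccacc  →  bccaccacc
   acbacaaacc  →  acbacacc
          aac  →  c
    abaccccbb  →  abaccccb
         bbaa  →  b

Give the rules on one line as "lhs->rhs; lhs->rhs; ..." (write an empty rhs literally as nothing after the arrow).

  | bba => ba
  | aabcbbcacb => bcbbcacb => bcbcacb
  | cacbc
  | bccaccacc

aa->; bb->b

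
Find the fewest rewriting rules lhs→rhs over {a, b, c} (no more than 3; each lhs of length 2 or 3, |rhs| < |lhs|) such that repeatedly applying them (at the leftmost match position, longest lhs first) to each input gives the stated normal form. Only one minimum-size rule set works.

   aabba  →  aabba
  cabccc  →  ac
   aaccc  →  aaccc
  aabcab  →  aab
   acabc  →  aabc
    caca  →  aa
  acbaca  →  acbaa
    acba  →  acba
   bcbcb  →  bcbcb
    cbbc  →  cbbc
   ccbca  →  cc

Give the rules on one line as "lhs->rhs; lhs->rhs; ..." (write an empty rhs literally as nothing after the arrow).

  | aabba
  | cabccc => abccc => ac
  | aaccc
  | aabcab => aab

bca->; bcc->; ca->a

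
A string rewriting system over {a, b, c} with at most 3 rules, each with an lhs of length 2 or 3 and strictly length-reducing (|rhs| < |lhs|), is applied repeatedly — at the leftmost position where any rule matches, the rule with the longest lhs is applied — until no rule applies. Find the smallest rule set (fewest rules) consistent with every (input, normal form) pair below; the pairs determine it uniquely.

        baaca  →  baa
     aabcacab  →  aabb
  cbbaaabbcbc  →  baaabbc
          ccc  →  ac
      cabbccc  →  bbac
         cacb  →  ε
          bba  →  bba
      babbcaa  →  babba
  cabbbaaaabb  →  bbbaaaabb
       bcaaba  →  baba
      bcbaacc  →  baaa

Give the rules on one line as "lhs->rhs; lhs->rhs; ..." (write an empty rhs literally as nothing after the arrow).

ca->; cb->; cc->a

  | baaca => baa
  | aabcacab => aabcab => aabb
  | cbbaaabbcbc => baaabbcbc => baaabbc
  | ccc => ac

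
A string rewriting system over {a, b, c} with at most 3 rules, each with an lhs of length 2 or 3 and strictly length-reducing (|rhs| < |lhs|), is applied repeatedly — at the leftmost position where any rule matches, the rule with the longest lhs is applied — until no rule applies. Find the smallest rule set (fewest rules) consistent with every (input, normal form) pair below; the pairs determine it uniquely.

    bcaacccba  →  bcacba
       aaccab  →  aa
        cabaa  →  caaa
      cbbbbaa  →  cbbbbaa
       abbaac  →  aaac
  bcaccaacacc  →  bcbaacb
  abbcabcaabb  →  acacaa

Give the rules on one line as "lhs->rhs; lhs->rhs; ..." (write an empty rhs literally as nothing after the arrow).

  | bcaacccba => bcabcba => bcacba
  | aaccab => abab => aab => aa
  | cabaa => caaa
  | cbbbbaa

ab->a; acc->b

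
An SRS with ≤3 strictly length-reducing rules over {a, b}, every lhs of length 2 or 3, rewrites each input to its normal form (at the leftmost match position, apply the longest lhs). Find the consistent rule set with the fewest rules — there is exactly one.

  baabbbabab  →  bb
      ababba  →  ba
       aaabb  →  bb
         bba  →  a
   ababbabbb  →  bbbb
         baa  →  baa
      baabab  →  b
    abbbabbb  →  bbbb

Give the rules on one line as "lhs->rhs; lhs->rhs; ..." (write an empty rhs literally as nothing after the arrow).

ab->b; bba->a

  | baabbbabab => babbbabab => bbbbabab => bbabab => abab => bab => bb
  | ababba => babba => bbba => ba
  | aaabb => aabb => abb => bb
  | bba => a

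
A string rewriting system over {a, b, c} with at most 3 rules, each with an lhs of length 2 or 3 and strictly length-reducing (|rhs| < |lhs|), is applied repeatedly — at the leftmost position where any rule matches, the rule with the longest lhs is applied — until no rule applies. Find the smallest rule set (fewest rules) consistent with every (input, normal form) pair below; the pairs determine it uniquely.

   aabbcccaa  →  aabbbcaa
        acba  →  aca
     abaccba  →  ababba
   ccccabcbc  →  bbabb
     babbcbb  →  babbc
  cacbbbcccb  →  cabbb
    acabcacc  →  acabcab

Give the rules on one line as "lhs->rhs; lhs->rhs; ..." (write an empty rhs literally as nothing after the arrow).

cb->c; cc->b

  | aabbcccaa => aabbbcaa
  | acba => aca
  | abaccba => ababba
  | ccccabcbc => bccabcbc => bbabcbc => bbabcc => bbabb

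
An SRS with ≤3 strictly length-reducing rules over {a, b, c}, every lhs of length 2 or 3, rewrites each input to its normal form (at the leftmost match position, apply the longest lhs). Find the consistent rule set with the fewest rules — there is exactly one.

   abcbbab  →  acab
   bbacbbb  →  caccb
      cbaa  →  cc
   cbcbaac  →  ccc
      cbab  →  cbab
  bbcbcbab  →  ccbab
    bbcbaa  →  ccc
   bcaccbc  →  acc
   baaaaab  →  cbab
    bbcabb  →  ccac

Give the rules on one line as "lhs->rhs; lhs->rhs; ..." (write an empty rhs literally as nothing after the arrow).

aa->b; bb->c; bc->

  | abcbbab => abbab => acab
  | bbacbbb => cacbbb => caccb
  | cbaa => cbb => cc
  | cbcbaac => cbaac => cbbc => ccc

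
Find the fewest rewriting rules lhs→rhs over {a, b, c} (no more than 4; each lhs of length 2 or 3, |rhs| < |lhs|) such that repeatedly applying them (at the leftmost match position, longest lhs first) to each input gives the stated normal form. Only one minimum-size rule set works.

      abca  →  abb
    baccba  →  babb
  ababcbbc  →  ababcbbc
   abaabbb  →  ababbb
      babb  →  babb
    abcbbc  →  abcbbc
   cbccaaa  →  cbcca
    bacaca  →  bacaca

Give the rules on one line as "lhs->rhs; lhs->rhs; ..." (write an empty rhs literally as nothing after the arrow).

aa->a; bca->bb; ccb->bc

  | abca => abb
  | baccba => babca => babb
  | ababcbbc
  | abaabbb => ababbb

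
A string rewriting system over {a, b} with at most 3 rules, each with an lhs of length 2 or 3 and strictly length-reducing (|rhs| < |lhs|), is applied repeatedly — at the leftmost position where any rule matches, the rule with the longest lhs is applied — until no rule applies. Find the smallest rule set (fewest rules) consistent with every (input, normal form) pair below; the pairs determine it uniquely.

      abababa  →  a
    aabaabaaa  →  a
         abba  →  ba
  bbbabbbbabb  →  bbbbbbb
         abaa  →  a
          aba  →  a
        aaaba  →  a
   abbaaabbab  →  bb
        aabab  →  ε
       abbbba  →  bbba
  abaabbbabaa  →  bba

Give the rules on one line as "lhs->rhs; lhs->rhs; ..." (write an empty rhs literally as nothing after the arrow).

aa->a; ab->

  | abababa => ababa => aba => a
  | aabaabaaa => abaabaaa => aabaaa => abaaa => aaa => aa => a
  | abba => ba
  | bbbabbbbabb => bbbbbbabb => bbbbbbb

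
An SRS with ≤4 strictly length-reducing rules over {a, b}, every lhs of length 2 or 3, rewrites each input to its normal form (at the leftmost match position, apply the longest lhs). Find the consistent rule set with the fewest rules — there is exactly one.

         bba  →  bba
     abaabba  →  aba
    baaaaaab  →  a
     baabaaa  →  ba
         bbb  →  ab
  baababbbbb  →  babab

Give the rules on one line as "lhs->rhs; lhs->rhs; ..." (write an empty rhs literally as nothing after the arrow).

aa->a; aaa->b; abb->a; bbb->ab

  | bba
  | abaabba => ababba => abaa => aba
  | baaaaaab => bbaaab => bbbb => abb => a
  | baabaaa => babaaa => babb => ba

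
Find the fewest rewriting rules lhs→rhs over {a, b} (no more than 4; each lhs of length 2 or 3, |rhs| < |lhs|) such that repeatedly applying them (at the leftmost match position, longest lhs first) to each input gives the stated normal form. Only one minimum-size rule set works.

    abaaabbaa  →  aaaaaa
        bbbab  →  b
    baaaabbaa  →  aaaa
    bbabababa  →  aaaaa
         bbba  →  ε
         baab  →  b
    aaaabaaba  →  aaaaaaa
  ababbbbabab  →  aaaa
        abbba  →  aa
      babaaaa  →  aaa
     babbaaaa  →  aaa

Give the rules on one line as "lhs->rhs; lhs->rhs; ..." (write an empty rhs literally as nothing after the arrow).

  | abaaabbaa => aaaabbaa => aaaabaa => aaaaaa
  | bbbab => baab => b
  | baaaabbaa => aabbaa => aabaa => aaaa
  | bbabababa => aabababa => aaababa => aaaaba => aaaaa

ab->a; baa->; bba->aa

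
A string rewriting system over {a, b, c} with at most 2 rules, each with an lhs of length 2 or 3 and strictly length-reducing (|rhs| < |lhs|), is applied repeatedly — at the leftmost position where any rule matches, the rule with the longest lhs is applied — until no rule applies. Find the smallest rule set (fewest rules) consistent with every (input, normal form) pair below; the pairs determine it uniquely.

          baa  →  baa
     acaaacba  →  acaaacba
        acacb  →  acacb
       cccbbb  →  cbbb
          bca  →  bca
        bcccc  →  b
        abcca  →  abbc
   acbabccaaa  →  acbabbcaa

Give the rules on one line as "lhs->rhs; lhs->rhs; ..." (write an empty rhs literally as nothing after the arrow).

  | baa
  | acaaacba
  | acacb
  | cccbbb => cbbb

cc->; cca->bc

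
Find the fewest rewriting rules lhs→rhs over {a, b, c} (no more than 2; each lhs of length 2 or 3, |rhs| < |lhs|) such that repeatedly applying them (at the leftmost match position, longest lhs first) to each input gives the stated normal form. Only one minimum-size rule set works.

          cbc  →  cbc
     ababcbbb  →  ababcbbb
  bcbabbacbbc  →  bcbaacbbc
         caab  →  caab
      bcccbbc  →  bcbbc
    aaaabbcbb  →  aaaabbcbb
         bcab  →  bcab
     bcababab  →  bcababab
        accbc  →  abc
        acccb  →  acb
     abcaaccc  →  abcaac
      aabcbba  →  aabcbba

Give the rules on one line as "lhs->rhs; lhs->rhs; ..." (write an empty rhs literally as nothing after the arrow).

  | cbc
  | ababcbbb
  | bcbabbacbbc => bcbabacbbc => bcbaacbbc
  | caab

bac->ac; cc->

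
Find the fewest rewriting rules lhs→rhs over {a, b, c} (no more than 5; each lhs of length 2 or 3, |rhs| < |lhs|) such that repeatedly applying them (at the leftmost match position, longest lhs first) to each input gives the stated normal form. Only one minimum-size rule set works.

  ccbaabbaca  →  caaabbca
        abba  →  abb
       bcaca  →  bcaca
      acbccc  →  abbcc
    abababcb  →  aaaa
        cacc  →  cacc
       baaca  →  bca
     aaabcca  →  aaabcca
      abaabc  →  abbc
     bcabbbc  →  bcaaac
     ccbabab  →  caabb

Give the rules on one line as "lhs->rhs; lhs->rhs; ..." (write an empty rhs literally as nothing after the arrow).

ba->b; bbb->aa; cb->a; cbc->bb

  | ccbaabbaca => caaabbaca => caaabbca
  | abba => abb
  | bcaca
  | acbccc => abbcc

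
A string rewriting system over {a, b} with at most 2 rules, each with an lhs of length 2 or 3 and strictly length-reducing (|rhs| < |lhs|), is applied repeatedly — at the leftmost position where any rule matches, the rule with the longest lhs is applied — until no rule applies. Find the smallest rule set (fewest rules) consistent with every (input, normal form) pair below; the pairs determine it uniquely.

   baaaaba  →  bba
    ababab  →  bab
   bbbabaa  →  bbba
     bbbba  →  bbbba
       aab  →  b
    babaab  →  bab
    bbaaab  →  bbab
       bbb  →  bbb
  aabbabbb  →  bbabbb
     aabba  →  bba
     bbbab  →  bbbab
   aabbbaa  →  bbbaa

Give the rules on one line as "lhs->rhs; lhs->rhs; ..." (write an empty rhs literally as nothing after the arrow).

  | baaaaba => baaba => bba
  | ababab => bab
  | bbbabaa => bbba
  | bbbba

aab->b; aba->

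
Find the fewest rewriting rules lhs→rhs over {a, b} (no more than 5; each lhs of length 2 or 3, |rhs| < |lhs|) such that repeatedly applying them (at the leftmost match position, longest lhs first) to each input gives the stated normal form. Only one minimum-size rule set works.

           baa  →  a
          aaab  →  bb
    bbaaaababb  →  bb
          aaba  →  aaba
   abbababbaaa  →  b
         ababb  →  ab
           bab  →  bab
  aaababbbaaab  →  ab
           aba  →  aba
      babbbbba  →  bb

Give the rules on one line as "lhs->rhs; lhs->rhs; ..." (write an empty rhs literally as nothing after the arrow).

aaa->b; abb->; baa->a; bba->

  | baa => a
  | aaab => bb
  | bbaaaababb => aaababb => bbabb => bb
  | aaba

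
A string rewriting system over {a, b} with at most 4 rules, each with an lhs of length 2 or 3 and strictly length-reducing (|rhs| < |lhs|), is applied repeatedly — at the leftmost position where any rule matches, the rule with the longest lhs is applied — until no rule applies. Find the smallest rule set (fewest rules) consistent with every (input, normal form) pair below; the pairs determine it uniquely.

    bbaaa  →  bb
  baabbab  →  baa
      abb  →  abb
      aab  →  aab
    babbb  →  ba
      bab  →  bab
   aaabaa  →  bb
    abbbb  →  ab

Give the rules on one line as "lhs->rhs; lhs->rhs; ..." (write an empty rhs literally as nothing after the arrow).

aaa->b; bba->bb; bbb->

  | bbaaa => bbaa => bba => bb
  | baabbab => baabbb => baa
  | abb
  | aab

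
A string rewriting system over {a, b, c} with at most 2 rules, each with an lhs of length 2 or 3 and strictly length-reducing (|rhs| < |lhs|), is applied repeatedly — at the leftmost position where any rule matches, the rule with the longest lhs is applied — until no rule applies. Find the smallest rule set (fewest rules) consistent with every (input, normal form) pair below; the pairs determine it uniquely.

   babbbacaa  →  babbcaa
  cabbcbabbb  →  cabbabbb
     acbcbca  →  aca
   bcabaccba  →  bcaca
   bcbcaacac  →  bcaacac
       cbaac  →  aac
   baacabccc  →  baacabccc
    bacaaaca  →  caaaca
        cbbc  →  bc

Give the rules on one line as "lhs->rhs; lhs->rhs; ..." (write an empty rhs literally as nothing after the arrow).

bac->c; cb->

  | babbbacaa => babbcaa
  | cabbcbabbb => cabbabbb
  | acbcbca => acbca => aca
  | bcabaccba => bcaccba => bcaca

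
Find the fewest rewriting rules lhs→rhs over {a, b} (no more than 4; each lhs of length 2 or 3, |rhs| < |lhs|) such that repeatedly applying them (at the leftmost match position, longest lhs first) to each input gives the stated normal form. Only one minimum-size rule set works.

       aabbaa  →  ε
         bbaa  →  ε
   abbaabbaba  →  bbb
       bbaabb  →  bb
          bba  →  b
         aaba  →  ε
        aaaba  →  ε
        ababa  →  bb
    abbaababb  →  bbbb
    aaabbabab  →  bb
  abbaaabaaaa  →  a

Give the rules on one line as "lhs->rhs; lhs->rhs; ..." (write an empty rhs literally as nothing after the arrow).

aa->a; aab->b; aba->bb; ba->

  | aabbaa => bbaa => ba => ε
  | bbaa => ba => ε
  | abbaabbaba => ababbaba => bbbbaba => bbbba => bbb
  | bbaabb => babb => bb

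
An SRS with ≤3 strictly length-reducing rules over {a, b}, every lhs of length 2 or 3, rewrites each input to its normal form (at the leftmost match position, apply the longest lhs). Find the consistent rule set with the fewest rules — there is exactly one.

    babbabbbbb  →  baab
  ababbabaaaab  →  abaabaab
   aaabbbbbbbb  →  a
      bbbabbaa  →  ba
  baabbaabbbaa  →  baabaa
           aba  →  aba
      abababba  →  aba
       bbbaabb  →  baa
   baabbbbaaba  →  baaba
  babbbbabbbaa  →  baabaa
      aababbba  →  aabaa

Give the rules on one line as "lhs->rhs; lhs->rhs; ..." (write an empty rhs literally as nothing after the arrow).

aaa->a; bab->ba; bb->

  | babbabbbbb => bababbbbb => baabbbbb => baabbb => baab
  | ababbabaaaab => abababaaaab => abaabaaaab => abaabaab
  | aaabbbbbbbb => abbbbbbbb => abbbbbb => abbbb => abb => a
  | bbbabbaa => babbaa => babaa => baaa => ba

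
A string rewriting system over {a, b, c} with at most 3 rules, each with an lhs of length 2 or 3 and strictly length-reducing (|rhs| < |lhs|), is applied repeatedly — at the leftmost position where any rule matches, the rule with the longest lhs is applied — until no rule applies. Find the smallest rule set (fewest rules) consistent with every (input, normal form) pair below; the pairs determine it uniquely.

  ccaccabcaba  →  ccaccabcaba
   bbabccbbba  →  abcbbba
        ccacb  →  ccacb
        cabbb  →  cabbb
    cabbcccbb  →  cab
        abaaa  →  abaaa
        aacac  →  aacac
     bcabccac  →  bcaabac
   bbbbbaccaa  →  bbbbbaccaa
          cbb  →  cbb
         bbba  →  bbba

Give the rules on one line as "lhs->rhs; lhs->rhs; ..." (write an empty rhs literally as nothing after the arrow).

bab->c; bcc->ab; ccb->

  | ccaccabcaba
  | bbabccbbba => bcccbbba => abcbbba
  | ccacb
  | cabbb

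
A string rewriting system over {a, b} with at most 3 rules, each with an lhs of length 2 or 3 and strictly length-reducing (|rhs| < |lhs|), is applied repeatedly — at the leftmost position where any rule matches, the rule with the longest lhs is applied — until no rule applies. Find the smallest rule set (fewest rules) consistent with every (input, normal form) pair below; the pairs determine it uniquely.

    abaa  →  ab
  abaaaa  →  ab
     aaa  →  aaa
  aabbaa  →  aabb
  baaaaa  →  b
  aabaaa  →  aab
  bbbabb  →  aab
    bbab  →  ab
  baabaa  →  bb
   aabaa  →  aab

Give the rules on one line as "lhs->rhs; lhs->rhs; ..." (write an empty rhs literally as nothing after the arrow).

ba->b; bbb->ab

  | abaa => aba => ab
  | abaaaa => abaaa => abaa => aba => ab
  | aaa
  | aabbaa => aabba => aabb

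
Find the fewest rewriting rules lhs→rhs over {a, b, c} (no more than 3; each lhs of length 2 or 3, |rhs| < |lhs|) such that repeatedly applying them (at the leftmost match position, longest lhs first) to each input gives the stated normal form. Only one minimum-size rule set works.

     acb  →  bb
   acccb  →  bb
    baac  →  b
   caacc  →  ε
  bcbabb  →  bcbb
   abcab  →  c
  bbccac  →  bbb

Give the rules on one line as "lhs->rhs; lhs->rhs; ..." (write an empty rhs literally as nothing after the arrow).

  | acb => bb
  | acccb => bccb => bb
  | baac => bab => b
  | caacc => cabc => cc => ε

ab->; ac->b; cc->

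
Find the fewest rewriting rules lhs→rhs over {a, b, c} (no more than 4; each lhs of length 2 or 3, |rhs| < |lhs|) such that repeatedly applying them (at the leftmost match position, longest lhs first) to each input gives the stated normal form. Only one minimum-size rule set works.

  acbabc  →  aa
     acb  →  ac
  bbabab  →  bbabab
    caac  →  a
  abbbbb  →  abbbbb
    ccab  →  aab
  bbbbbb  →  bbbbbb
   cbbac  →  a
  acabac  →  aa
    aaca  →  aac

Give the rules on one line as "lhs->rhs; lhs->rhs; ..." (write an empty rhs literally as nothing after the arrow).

ca->c; cb->c; cc->a

  | acbabc => acabc => acbc => acc => aa
  | acb => ac
  | bbabab
  | caac => cac => cc => a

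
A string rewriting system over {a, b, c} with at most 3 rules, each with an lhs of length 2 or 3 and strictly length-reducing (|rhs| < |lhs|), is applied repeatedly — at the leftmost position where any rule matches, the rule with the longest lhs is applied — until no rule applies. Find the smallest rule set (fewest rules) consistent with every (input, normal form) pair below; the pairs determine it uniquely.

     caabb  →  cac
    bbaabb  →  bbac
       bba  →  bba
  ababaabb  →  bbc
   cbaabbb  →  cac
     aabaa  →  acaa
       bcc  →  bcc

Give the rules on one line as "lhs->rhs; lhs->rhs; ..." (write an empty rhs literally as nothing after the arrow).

  | caabb => cacb => cac
  | bbaabb => bbacb => bbac
  | bba
  | ababaabb => cabaabb => ccaabb => bbabb => bbcb => bbc

ab->c; cb->c; cca->bb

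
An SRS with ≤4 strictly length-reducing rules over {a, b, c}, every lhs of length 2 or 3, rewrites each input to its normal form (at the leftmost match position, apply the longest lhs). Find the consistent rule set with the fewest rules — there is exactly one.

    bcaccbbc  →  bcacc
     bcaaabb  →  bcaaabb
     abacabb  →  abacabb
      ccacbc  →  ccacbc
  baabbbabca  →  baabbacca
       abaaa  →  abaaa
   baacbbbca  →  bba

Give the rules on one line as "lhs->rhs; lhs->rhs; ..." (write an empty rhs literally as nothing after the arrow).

aac->; bab->ac; bbc->

  | bcaccbbc => bcacc
  | bcaaabb
  | abacabb
  | ccacbc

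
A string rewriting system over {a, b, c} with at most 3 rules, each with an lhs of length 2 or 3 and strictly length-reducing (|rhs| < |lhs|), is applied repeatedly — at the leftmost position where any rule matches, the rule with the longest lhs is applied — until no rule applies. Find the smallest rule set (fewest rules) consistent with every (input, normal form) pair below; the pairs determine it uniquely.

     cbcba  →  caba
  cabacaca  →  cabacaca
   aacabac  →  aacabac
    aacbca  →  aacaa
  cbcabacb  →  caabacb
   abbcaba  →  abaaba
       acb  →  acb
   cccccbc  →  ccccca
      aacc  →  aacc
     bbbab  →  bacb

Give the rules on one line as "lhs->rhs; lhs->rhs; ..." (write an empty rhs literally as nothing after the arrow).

  | cbcba => caba
  | cabacaca
  | aacabac
  | aacbca => aacaa

bba->ac; bc->a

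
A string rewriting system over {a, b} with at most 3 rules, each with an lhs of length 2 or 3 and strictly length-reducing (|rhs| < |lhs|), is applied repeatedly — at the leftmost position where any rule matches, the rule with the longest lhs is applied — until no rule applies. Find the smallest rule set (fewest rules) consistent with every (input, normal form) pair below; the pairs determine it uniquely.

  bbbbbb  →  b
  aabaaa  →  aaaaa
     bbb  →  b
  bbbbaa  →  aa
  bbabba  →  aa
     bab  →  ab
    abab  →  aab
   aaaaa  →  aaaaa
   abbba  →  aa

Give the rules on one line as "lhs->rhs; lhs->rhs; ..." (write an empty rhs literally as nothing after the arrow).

ba->a; bb->b

  | bbbbbb => bbbbb => bbbb => bbb => bb => b
  | aabaaa => aaaaa
  | bbb => bb => b
  | bbbbaa => bbbaa => bbaa => baa => aa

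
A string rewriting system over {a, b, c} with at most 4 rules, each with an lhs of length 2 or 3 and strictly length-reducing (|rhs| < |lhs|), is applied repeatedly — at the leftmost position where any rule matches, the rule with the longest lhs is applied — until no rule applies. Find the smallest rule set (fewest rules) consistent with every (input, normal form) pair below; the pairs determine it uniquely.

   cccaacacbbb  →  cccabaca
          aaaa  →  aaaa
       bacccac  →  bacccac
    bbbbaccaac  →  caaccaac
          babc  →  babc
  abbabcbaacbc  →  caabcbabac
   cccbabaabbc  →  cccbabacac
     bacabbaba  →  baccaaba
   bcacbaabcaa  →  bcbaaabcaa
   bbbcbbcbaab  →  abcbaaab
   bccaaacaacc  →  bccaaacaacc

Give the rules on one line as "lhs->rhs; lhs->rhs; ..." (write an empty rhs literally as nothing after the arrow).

abb->ca; acb->ba; bb->a

  | cccaacacbbb => cccaacbabb => cccabaabb => cccabaca
  | aaaa
  | bacccac
  | bbbbaccaac => abbaccaac => caaccaac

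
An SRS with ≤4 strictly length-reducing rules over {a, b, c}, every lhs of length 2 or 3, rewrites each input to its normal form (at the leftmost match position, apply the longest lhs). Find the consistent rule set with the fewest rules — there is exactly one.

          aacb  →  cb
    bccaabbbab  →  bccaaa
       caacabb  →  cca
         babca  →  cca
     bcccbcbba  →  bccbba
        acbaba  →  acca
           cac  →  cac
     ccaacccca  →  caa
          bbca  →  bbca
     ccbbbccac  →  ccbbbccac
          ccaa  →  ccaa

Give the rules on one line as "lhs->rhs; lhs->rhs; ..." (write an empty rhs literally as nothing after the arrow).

  | aacb => cb
  | bccaabbbab => bccaabbab => bccaabab => bccaaab => bccaaa
  | caacabb => ccabb => ccab => cca
  | babca => cca

aac->c; ab->a; bab->c; ccc->ba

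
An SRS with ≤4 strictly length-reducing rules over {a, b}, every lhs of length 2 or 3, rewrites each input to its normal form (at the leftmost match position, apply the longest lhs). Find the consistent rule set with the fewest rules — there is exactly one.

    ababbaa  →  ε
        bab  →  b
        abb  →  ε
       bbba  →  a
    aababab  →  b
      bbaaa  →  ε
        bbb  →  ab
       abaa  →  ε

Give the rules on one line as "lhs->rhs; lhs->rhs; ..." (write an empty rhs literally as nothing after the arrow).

  | ababbaa => abbaa => aaaa => aa => ε
  | bab => b
  | abb => aa => ε
  | bbba => aba => a

aa->; ba->; bb->a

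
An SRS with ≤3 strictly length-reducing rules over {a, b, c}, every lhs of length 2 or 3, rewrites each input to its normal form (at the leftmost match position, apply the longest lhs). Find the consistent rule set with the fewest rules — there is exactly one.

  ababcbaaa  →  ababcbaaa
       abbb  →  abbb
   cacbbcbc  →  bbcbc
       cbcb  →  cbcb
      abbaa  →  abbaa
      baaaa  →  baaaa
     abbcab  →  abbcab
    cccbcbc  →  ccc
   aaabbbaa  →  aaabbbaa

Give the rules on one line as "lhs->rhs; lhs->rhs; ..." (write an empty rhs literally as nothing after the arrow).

  | ababcbaaa
  | abbb
  | cacbbcbc => bbcbc
  | cbcb

cac->; ccb->c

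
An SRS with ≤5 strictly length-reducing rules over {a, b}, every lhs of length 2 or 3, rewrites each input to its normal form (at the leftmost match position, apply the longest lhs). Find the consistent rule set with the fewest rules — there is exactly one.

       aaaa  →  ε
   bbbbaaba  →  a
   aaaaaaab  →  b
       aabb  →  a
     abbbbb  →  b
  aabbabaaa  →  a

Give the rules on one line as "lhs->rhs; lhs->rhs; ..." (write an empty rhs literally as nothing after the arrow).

aa->; ab->b; ba->a; bb->a

  | aaaa => aa => ε
  | bbbbaaba => abbaaba => bbaaba => aaaba => aba => ba => a
  | aaaaaaab => aaaaab => aaab => ab => b
  | aabb => bb => a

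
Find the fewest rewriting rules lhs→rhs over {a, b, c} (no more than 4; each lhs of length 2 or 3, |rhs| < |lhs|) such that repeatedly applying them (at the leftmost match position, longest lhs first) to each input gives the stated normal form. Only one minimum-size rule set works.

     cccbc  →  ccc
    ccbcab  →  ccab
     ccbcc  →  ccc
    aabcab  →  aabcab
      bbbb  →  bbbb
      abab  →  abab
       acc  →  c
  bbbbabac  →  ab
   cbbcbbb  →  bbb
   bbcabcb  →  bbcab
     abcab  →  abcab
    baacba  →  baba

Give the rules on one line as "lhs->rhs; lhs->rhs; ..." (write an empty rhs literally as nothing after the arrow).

ac->; bba->a; cb->

  | cccbc => ccc
  | ccbcab => ccab
  | ccbcc => ccc
  | aabcab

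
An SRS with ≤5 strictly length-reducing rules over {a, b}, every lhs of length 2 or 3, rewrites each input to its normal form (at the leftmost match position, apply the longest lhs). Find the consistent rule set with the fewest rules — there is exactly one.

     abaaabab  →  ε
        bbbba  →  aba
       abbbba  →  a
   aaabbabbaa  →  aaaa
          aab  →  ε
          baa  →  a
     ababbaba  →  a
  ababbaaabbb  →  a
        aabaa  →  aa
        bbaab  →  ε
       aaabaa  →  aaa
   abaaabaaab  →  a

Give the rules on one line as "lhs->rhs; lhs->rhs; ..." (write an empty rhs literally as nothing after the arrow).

  | abaaabab => aaabab => abbab => aab => bb => ε
  | bbbba => aba
  | abbbba => aaba => bba => a
  | aaabbabbaa => abbbabbaa => aaabbaa => abbbaa => aaaa

aab->bb; baa->a; bb->; bbb->a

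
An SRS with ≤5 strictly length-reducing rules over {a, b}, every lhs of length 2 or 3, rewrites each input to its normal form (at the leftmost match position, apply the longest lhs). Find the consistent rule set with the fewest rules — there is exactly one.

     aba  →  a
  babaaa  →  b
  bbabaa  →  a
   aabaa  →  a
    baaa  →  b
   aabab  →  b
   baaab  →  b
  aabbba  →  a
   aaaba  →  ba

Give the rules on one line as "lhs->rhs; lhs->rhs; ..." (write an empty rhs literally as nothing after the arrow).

aa->b; aab->b; ab->; bb->a

  | aba => a
  | babaaa => baaa => bba => aa => b
  | bbabaa => aabaa => baa => bb => a
  | aabaa => baa => bb => a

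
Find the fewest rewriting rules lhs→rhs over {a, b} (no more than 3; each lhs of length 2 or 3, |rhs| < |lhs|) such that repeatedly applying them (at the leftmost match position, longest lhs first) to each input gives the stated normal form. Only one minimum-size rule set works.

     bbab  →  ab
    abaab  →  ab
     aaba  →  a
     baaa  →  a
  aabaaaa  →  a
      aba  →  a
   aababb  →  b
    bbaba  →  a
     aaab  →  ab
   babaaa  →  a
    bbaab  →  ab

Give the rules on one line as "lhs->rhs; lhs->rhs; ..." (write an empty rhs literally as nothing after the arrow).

  | bbab => bab => ab
  | abaab => aaab => aab => ab
  | aaba => aba => aa => a
  | baaa => aaa => aa => a

aa->a; abb->b; ba->a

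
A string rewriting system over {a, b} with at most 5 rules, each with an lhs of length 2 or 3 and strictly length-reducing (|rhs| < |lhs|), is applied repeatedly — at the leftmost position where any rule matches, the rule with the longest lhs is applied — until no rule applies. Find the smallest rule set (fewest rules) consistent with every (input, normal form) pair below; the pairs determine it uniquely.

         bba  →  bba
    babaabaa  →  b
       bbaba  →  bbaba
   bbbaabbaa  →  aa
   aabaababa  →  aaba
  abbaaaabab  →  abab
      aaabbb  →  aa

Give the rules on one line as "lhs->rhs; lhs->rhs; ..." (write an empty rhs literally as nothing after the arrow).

aaa->; abb->; baa->b; bbb->aa

  | bba
  | babaabaa => babbaa => baa => b
  | bbaba
  | bbbaabbaa => aaaabbaa => abbaa => aa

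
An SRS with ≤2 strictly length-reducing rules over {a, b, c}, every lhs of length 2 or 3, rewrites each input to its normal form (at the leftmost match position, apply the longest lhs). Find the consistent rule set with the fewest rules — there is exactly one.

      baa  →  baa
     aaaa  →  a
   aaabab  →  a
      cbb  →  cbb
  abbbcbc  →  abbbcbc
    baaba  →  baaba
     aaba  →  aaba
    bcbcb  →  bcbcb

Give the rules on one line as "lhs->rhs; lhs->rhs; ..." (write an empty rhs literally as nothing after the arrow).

aaa->; bab->a

  | baa
  | aaaa => a
  | aaabab => bab => a
  | cbb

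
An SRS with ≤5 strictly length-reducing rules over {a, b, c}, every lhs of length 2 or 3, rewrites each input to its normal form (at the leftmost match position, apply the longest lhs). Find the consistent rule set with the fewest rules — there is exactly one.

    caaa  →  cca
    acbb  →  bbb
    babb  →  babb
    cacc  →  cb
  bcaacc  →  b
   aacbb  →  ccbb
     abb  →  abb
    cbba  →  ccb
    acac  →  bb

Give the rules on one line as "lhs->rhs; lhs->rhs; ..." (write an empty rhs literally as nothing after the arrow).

  | caaa => cca
  | acbb => bbb
  | babb
  | cacc => cbc => cb

aa->c; ac->b; bba->cb; bc->b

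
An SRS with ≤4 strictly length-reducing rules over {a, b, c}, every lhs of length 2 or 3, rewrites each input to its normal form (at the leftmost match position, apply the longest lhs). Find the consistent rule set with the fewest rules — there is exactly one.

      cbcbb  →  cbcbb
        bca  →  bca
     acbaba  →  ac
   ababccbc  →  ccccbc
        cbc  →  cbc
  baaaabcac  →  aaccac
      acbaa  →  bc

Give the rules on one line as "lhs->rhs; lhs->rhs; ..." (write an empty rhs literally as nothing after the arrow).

ab->c; aca->bc; ba->

  | cbcbb
  | bca
  | acbaba => acba => ac
  | ababccbc => cabccbc => ccccbc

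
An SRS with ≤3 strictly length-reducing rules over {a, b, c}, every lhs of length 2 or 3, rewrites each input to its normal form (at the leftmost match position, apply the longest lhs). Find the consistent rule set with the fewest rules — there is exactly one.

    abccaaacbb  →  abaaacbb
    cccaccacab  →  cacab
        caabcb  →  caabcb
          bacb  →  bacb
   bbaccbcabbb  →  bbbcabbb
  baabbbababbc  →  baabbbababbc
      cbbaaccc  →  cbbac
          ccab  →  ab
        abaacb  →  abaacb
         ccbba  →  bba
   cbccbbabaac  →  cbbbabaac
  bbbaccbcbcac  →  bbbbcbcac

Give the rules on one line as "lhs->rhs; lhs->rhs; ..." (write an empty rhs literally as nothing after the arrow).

acc->; cc->

  | abccaaacbb => abaaacbb
  | cccaccacab => caccacab => cacab
  | caabcb
  | bacb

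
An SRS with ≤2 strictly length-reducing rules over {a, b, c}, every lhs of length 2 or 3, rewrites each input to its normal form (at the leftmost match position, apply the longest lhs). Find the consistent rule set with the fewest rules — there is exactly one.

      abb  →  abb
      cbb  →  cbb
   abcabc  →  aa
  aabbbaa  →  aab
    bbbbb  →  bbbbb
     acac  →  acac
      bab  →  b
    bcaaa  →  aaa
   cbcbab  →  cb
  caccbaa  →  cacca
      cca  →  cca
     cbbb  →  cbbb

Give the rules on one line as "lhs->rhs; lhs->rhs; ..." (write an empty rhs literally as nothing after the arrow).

  | abb
  | cbb
  | abcabc => aabc => aa
  | aabbbaa => aabba => aab

ba->; bc->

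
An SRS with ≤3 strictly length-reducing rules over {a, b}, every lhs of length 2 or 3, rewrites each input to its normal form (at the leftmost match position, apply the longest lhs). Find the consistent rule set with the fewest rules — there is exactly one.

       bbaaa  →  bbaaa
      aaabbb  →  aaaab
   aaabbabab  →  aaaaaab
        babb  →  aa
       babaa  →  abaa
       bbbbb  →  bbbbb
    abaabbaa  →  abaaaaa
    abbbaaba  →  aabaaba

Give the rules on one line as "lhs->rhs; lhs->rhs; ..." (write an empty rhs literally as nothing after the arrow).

abb->aa; bab->ab

  | bbaaa
  | aaabbb => aaaab
  | aaabbabab => aaaaabab => aaaaaab
  | babb => abb => aa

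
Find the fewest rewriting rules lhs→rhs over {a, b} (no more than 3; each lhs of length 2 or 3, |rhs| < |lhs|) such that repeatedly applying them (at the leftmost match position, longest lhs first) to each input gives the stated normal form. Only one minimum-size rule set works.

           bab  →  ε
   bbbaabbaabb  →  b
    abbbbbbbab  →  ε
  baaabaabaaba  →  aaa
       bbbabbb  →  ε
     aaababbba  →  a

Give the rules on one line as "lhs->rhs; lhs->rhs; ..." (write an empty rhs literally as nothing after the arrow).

  | bab => bb => ε
  | bbbaabbaabb => baabbaabb => babbaabb => bbbaabb => baabb => babb => bbb => b
  | abbbbbbbab => bbbbbbab => bbbbab => bbab => ab => ε
  | baaabaabaaba => baabaabaaba => babaabaaba => bbaabaaba => aabaaba => aaaba => aaa

ab->; ba->b; bb->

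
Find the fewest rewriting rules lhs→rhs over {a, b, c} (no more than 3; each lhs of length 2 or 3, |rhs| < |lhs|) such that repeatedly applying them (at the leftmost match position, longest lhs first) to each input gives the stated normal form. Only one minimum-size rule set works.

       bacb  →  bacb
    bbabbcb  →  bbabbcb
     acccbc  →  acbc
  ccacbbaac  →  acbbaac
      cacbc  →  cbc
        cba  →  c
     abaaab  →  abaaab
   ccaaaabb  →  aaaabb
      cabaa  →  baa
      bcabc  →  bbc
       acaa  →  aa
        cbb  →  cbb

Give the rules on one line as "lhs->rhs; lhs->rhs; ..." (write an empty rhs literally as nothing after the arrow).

ca->; cba->c; cc->

  | bacb
  | bbabbcb
  | acccbc => acbc
  | ccacbbaac => acbbaac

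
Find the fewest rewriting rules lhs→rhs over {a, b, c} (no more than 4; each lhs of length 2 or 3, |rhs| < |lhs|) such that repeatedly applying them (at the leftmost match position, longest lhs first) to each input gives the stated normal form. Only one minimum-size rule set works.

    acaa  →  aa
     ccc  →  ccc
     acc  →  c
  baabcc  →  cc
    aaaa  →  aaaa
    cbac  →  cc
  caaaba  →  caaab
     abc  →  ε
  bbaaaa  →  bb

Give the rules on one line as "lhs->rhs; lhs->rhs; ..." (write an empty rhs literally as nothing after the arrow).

  | acaa => aa
  | ccc
  | acc => c
  | baabcc => babcc => bbcc => bcc => cc

ac->; ba->b; bc->c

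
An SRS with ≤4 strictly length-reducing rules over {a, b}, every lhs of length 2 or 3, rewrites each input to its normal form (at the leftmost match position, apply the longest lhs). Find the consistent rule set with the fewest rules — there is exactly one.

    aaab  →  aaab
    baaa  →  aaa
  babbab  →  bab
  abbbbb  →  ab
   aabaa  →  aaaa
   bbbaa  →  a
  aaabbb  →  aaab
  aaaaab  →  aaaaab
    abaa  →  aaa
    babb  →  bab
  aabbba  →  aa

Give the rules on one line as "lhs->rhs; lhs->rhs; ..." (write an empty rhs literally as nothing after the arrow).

  | aaab
  | baaa => aaa
  | babbab => bab
  | abbbbb => abbbb => abbb => abb => ab

baa->aa; bb->b; bba->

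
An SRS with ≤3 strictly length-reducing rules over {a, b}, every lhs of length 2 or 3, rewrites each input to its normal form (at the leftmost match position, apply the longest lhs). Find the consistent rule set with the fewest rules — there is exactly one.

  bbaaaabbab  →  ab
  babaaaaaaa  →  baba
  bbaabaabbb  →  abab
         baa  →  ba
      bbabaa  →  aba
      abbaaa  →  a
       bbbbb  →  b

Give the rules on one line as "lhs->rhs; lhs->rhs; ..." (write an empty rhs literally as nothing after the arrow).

aa->a; bb->

  | bbaaaabbab => aaaabbab => aaabbab => aabbab => abbab => aab => ab
  | babaaaaaaa => babaaaaaa => babaaaaa => babaaaa => babaaa => babaa => baba
  | bbaabaabbb => aabaabbb => abaabbb => ababbb => abab
  | baa => ba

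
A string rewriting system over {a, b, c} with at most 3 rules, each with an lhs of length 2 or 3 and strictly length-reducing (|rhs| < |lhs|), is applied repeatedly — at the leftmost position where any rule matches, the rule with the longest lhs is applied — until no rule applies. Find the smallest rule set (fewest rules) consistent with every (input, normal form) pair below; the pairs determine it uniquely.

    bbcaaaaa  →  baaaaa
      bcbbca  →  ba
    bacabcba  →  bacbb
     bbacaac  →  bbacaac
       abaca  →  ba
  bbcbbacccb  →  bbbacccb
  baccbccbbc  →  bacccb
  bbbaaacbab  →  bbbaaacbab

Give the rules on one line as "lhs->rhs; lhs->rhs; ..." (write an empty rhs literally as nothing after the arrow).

  | bbcaaaaa => baaaaa
  | bcbbca => bbca => ba
  | bacabcba => bacaba => bacbb
  | bbacaac

aba->bb; bc->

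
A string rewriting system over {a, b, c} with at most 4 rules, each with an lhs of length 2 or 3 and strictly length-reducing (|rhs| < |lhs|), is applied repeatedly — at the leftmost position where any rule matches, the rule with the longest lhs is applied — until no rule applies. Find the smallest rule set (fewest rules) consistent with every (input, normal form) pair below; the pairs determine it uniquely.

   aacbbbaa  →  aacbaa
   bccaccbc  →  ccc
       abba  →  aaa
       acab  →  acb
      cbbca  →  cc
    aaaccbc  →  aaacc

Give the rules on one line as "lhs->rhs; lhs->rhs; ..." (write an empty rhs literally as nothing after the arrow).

bb->a; bc->; ca->c

  | aacbbbaa => aacabaa => aacbaa
  | bccaccbc => caccbc => cccbc => ccc
  | abba => aaa
  | acab => acb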